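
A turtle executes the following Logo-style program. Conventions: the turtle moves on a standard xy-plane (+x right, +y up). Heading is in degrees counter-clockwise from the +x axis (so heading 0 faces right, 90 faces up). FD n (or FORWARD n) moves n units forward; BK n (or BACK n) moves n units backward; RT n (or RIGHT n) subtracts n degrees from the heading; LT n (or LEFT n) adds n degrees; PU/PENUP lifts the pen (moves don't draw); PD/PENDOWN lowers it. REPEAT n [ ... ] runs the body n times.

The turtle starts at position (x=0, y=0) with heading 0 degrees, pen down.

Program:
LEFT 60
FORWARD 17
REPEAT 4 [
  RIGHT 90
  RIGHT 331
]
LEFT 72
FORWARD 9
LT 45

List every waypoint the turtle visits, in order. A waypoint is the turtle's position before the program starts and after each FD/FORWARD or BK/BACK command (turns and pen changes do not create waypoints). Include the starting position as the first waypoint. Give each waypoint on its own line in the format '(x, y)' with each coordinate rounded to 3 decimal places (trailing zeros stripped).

Answer: (0, 0)
(8.5, 14.722)
(5.129, 6.378)

Derivation:
Executing turtle program step by step:
Start: pos=(0,0), heading=0, pen down
LT 60: heading 0 -> 60
FD 17: (0,0) -> (8.5,14.722) [heading=60, draw]
REPEAT 4 [
  -- iteration 1/4 --
  RT 90: heading 60 -> 330
  RT 331: heading 330 -> 359
  -- iteration 2/4 --
  RT 90: heading 359 -> 269
  RT 331: heading 269 -> 298
  -- iteration 3/4 --
  RT 90: heading 298 -> 208
  RT 331: heading 208 -> 237
  -- iteration 4/4 --
  RT 90: heading 237 -> 147
  RT 331: heading 147 -> 176
]
LT 72: heading 176 -> 248
FD 9: (8.5,14.722) -> (5.129,6.378) [heading=248, draw]
LT 45: heading 248 -> 293
Final: pos=(5.129,6.378), heading=293, 2 segment(s) drawn
Waypoints (3 total):
(0, 0)
(8.5, 14.722)
(5.129, 6.378)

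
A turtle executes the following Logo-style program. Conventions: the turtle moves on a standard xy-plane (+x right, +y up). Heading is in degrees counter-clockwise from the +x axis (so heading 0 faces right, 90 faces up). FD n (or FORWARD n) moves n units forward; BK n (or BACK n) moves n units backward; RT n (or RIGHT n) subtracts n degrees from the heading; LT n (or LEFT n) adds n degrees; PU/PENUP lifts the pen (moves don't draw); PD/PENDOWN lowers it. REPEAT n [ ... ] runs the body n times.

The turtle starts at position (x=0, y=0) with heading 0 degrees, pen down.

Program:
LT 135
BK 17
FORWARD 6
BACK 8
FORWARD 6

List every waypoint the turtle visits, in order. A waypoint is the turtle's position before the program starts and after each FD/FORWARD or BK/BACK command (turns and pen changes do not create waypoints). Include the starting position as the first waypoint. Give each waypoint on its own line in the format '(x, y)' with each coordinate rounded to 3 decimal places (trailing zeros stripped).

Answer: (0, 0)
(12.021, -12.021)
(7.778, -7.778)
(13.435, -13.435)
(9.192, -9.192)

Derivation:
Executing turtle program step by step:
Start: pos=(0,0), heading=0, pen down
LT 135: heading 0 -> 135
BK 17: (0,0) -> (12.021,-12.021) [heading=135, draw]
FD 6: (12.021,-12.021) -> (7.778,-7.778) [heading=135, draw]
BK 8: (7.778,-7.778) -> (13.435,-13.435) [heading=135, draw]
FD 6: (13.435,-13.435) -> (9.192,-9.192) [heading=135, draw]
Final: pos=(9.192,-9.192), heading=135, 4 segment(s) drawn
Waypoints (5 total):
(0, 0)
(12.021, -12.021)
(7.778, -7.778)
(13.435, -13.435)
(9.192, -9.192)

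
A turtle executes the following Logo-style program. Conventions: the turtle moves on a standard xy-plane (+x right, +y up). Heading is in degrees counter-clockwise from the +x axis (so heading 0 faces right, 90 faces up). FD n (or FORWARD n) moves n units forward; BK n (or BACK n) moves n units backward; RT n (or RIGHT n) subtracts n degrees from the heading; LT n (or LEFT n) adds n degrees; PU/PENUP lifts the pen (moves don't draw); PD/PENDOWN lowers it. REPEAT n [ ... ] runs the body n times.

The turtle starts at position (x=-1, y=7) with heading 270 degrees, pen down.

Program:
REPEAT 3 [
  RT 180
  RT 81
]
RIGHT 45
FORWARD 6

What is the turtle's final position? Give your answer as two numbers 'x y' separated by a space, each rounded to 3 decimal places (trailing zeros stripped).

Answer: -6.706 8.854

Derivation:
Executing turtle program step by step:
Start: pos=(-1,7), heading=270, pen down
REPEAT 3 [
  -- iteration 1/3 --
  RT 180: heading 270 -> 90
  RT 81: heading 90 -> 9
  -- iteration 2/3 --
  RT 180: heading 9 -> 189
  RT 81: heading 189 -> 108
  -- iteration 3/3 --
  RT 180: heading 108 -> 288
  RT 81: heading 288 -> 207
]
RT 45: heading 207 -> 162
FD 6: (-1,7) -> (-6.706,8.854) [heading=162, draw]
Final: pos=(-6.706,8.854), heading=162, 1 segment(s) drawn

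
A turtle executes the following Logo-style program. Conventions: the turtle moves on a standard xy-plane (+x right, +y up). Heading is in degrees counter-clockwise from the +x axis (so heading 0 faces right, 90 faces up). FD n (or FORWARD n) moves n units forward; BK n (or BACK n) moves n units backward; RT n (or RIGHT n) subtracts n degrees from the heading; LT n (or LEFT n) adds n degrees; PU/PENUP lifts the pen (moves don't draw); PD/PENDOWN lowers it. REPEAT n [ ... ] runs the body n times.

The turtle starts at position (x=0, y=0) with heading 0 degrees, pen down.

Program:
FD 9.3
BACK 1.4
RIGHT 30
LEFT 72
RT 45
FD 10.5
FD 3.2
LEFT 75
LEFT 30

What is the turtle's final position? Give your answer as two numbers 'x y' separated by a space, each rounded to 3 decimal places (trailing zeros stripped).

Executing turtle program step by step:
Start: pos=(0,0), heading=0, pen down
FD 9.3: (0,0) -> (9.3,0) [heading=0, draw]
BK 1.4: (9.3,0) -> (7.9,0) [heading=0, draw]
RT 30: heading 0 -> 330
LT 72: heading 330 -> 42
RT 45: heading 42 -> 357
FD 10.5: (7.9,0) -> (18.386,-0.55) [heading=357, draw]
FD 3.2: (18.386,-0.55) -> (21.581,-0.717) [heading=357, draw]
LT 75: heading 357 -> 72
LT 30: heading 72 -> 102
Final: pos=(21.581,-0.717), heading=102, 4 segment(s) drawn

Answer: 21.581 -0.717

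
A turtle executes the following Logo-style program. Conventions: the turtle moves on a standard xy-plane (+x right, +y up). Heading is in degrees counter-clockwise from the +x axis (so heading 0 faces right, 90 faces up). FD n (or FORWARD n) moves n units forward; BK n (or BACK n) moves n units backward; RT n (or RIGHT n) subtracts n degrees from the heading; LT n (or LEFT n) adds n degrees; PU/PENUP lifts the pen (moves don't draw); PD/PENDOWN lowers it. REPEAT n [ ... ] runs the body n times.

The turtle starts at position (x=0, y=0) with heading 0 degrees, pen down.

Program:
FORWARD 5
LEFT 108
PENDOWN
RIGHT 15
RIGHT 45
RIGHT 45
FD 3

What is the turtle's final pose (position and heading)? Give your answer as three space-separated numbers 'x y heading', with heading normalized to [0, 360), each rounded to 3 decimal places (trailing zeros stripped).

Answer: 7.996 0.157 3

Derivation:
Executing turtle program step by step:
Start: pos=(0,0), heading=0, pen down
FD 5: (0,0) -> (5,0) [heading=0, draw]
LT 108: heading 0 -> 108
PD: pen down
RT 15: heading 108 -> 93
RT 45: heading 93 -> 48
RT 45: heading 48 -> 3
FD 3: (5,0) -> (7.996,0.157) [heading=3, draw]
Final: pos=(7.996,0.157), heading=3, 2 segment(s) drawn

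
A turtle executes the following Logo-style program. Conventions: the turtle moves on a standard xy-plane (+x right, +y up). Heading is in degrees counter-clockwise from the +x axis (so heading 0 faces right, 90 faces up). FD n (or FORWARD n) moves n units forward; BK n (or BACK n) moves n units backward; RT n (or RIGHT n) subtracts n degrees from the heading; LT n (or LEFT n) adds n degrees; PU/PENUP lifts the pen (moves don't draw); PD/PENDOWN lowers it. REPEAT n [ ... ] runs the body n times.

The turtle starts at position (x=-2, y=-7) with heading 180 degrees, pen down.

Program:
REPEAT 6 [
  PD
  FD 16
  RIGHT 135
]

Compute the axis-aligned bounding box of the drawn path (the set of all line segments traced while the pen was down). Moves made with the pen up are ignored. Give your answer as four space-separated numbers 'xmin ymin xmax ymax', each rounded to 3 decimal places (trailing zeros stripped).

Answer: -18 -11.686 -2 4.314

Derivation:
Executing turtle program step by step:
Start: pos=(-2,-7), heading=180, pen down
REPEAT 6 [
  -- iteration 1/6 --
  PD: pen down
  FD 16: (-2,-7) -> (-18,-7) [heading=180, draw]
  RT 135: heading 180 -> 45
  -- iteration 2/6 --
  PD: pen down
  FD 16: (-18,-7) -> (-6.686,4.314) [heading=45, draw]
  RT 135: heading 45 -> 270
  -- iteration 3/6 --
  PD: pen down
  FD 16: (-6.686,4.314) -> (-6.686,-11.686) [heading=270, draw]
  RT 135: heading 270 -> 135
  -- iteration 4/6 --
  PD: pen down
  FD 16: (-6.686,-11.686) -> (-18,-0.373) [heading=135, draw]
  RT 135: heading 135 -> 0
  -- iteration 5/6 --
  PD: pen down
  FD 16: (-18,-0.373) -> (-2,-0.373) [heading=0, draw]
  RT 135: heading 0 -> 225
  -- iteration 6/6 --
  PD: pen down
  FD 16: (-2,-0.373) -> (-13.314,-11.686) [heading=225, draw]
  RT 135: heading 225 -> 90
]
Final: pos=(-13.314,-11.686), heading=90, 6 segment(s) drawn

Segment endpoints: x in {-18, -13.314, -6.686, -6.686, -2}, y in {-11.686, -11.686, -7, -7, -0.373, -0.373, 4.314}
xmin=-18, ymin=-11.686, xmax=-2, ymax=4.314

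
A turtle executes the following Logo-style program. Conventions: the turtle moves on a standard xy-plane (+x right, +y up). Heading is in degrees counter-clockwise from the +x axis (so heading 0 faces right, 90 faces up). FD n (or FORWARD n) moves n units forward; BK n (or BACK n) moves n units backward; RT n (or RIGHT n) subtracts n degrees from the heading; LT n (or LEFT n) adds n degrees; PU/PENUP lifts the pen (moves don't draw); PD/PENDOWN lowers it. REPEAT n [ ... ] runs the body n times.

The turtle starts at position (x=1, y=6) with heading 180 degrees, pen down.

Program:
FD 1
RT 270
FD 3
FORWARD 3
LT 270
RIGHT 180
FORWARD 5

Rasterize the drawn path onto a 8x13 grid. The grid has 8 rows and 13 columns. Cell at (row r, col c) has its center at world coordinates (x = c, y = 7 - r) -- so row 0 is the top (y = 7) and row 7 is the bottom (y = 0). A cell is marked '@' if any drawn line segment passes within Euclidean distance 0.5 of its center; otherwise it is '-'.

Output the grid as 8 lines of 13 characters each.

Answer: -------------
@@-----------
@------------
@------------
@------------
@------------
@------------
@@@@@@-------

Derivation:
Segment 0: (1,6) -> (0,6)
Segment 1: (0,6) -> (0,3)
Segment 2: (0,3) -> (0,0)
Segment 3: (0,0) -> (5,0)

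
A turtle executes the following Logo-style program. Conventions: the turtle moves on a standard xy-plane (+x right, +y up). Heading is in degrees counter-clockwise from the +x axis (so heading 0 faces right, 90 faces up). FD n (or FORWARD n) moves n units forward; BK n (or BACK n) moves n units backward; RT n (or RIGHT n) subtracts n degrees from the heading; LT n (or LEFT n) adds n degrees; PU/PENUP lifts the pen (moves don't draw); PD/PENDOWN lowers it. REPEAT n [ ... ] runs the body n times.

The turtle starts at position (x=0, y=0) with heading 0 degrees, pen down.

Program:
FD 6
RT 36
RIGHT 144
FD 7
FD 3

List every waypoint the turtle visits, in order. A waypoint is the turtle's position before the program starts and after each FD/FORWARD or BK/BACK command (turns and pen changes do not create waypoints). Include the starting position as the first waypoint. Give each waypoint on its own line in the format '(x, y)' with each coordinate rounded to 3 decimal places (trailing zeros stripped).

Executing turtle program step by step:
Start: pos=(0,0), heading=0, pen down
FD 6: (0,0) -> (6,0) [heading=0, draw]
RT 36: heading 0 -> 324
RT 144: heading 324 -> 180
FD 7: (6,0) -> (-1,0) [heading=180, draw]
FD 3: (-1,0) -> (-4,0) [heading=180, draw]
Final: pos=(-4,0), heading=180, 3 segment(s) drawn
Waypoints (4 total):
(0, 0)
(6, 0)
(-1, 0)
(-4, 0)

Answer: (0, 0)
(6, 0)
(-1, 0)
(-4, 0)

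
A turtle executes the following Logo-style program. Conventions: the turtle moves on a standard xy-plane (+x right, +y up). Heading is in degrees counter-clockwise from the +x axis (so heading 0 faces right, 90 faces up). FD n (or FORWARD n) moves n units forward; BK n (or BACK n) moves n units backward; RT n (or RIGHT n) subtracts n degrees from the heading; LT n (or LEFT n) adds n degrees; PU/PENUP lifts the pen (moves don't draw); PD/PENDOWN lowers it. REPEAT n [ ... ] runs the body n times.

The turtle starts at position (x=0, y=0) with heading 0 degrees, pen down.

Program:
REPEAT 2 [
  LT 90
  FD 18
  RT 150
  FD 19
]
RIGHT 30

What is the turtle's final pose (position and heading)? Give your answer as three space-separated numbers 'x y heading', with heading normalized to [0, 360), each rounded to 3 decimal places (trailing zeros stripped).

Executing turtle program step by step:
Start: pos=(0,0), heading=0, pen down
REPEAT 2 [
  -- iteration 1/2 --
  LT 90: heading 0 -> 90
  FD 18: (0,0) -> (0,18) [heading=90, draw]
  RT 150: heading 90 -> 300
  FD 19: (0,18) -> (9.5,1.546) [heading=300, draw]
  -- iteration 2/2 --
  LT 90: heading 300 -> 30
  FD 18: (9.5,1.546) -> (25.088,10.546) [heading=30, draw]
  RT 150: heading 30 -> 240
  FD 19: (25.088,10.546) -> (15.588,-5.909) [heading=240, draw]
]
RT 30: heading 240 -> 210
Final: pos=(15.588,-5.909), heading=210, 4 segment(s) drawn

Answer: 15.588 -5.909 210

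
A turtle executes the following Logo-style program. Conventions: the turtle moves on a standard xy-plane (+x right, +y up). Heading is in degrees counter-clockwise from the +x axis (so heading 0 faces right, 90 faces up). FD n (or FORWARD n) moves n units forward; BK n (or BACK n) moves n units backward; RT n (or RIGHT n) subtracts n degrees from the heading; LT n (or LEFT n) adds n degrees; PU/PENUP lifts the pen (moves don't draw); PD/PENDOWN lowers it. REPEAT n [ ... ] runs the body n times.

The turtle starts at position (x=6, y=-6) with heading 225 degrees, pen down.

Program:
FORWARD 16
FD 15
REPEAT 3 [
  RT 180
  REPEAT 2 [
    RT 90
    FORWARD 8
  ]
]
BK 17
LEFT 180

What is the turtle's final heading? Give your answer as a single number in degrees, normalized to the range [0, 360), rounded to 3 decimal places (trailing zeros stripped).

Answer: 45

Derivation:
Executing turtle program step by step:
Start: pos=(6,-6), heading=225, pen down
FD 16: (6,-6) -> (-5.314,-17.314) [heading=225, draw]
FD 15: (-5.314,-17.314) -> (-15.92,-27.92) [heading=225, draw]
REPEAT 3 [
  -- iteration 1/3 --
  RT 180: heading 225 -> 45
  REPEAT 2 [
    -- iteration 1/2 --
    RT 90: heading 45 -> 315
    FD 8: (-15.92,-27.92) -> (-10.263,-33.577) [heading=315, draw]
    -- iteration 2/2 --
    RT 90: heading 315 -> 225
    FD 8: (-10.263,-33.577) -> (-15.92,-39.234) [heading=225, draw]
  ]
  -- iteration 2/3 --
  RT 180: heading 225 -> 45
  REPEAT 2 [
    -- iteration 1/2 --
    RT 90: heading 45 -> 315
    FD 8: (-15.92,-39.234) -> (-10.263,-44.891) [heading=315, draw]
    -- iteration 2/2 --
    RT 90: heading 315 -> 225
    FD 8: (-10.263,-44.891) -> (-15.92,-50.548) [heading=225, draw]
  ]
  -- iteration 3/3 --
  RT 180: heading 225 -> 45
  REPEAT 2 [
    -- iteration 1/2 --
    RT 90: heading 45 -> 315
    FD 8: (-15.92,-50.548) -> (-10.263,-56.205) [heading=315, draw]
    -- iteration 2/2 --
    RT 90: heading 315 -> 225
    FD 8: (-10.263,-56.205) -> (-15.92,-61.861) [heading=225, draw]
  ]
]
BK 17: (-15.92,-61.861) -> (-3.899,-49.841) [heading=225, draw]
LT 180: heading 225 -> 45
Final: pos=(-3.899,-49.841), heading=45, 9 segment(s) drawn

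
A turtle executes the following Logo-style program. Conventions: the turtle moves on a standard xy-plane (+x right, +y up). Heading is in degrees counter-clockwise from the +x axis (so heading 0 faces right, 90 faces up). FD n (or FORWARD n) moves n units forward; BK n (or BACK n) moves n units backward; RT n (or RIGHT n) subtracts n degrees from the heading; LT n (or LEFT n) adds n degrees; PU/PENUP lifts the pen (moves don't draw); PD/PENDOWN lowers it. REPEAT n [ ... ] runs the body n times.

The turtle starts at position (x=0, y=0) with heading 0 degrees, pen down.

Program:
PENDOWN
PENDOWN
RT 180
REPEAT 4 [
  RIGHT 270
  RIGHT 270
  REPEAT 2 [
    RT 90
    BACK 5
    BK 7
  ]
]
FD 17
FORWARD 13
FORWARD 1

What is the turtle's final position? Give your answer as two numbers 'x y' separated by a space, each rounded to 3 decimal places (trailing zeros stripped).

Answer: 17 48

Derivation:
Executing turtle program step by step:
Start: pos=(0,0), heading=0, pen down
PD: pen down
PD: pen down
RT 180: heading 0 -> 180
REPEAT 4 [
  -- iteration 1/4 --
  RT 270: heading 180 -> 270
  RT 270: heading 270 -> 0
  REPEAT 2 [
    -- iteration 1/2 --
    RT 90: heading 0 -> 270
    BK 5: (0,0) -> (0,5) [heading=270, draw]
    BK 7: (0,5) -> (0,12) [heading=270, draw]
    -- iteration 2/2 --
    RT 90: heading 270 -> 180
    BK 5: (0,12) -> (5,12) [heading=180, draw]
    BK 7: (5,12) -> (12,12) [heading=180, draw]
  ]
  -- iteration 2/4 --
  RT 270: heading 180 -> 270
  RT 270: heading 270 -> 0
  REPEAT 2 [
    -- iteration 1/2 --
    RT 90: heading 0 -> 270
    BK 5: (12,12) -> (12,17) [heading=270, draw]
    BK 7: (12,17) -> (12,24) [heading=270, draw]
    -- iteration 2/2 --
    RT 90: heading 270 -> 180
    BK 5: (12,24) -> (17,24) [heading=180, draw]
    BK 7: (17,24) -> (24,24) [heading=180, draw]
  ]
  -- iteration 3/4 --
  RT 270: heading 180 -> 270
  RT 270: heading 270 -> 0
  REPEAT 2 [
    -- iteration 1/2 --
    RT 90: heading 0 -> 270
    BK 5: (24,24) -> (24,29) [heading=270, draw]
    BK 7: (24,29) -> (24,36) [heading=270, draw]
    -- iteration 2/2 --
    RT 90: heading 270 -> 180
    BK 5: (24,36) -> (29,36) [heading=180, draw]
    BK 7: (29,36) -> (36,36) [heading=180, draw]
  ]
  -- iteration 4/4 --
  RT 270: heading 180 -> 270
  RT 270: heading 270 -> 0
  REPEAT 2 [
    -- iteration 1/2 --
    RT 90: heading 0 -> 270
    BK 5: (36,36) -> (36,41) [heading=270, draw]
    BK 7: (36,41) -> (36,48) [heading=270, draw]
    -- iteration 2/2 --
    RT 90: heading 270 -> 180
    BK 5: (36,48) -> (41,48) [heading=180, draw]
    BK 7: (41,48) -> (48,48) [heading=180, draw]
  ]
]
FD 17: (48,48) -> (31,48) [heading=180, draw]
FD 13: (31,48) -> (18,48) [heading=180, draw]
FD 1: (18,48) -> (17,48) [heading=180, draw]
Final: pos=(17,48), heading=180, 19 segment(s) drawn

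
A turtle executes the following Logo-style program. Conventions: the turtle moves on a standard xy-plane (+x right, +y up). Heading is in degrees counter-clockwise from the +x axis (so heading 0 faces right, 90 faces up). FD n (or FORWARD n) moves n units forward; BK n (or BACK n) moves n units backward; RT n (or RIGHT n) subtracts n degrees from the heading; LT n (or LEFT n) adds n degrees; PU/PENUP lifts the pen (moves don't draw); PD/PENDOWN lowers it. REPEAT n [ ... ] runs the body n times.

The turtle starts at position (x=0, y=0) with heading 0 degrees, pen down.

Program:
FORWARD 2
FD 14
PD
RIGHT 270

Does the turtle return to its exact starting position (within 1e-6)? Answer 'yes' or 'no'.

Executing turtle program step by step:
Start: pos=(0,0), heading=0, pen down
FD 2: (0,0) -> (2,0) [heading=0, draw]
FD 14: (2,0) -> (16,0) [heading=0, draw]
PD: pen down
RT 270: heading 0 -> 90
Final: pos=(16,0), heading=90, 2 segment(s) drawn

Start position: (0, 0)
Final position: (16, 0)
Distance = 16; >= 1e-6 -> NOT closed

Answer: no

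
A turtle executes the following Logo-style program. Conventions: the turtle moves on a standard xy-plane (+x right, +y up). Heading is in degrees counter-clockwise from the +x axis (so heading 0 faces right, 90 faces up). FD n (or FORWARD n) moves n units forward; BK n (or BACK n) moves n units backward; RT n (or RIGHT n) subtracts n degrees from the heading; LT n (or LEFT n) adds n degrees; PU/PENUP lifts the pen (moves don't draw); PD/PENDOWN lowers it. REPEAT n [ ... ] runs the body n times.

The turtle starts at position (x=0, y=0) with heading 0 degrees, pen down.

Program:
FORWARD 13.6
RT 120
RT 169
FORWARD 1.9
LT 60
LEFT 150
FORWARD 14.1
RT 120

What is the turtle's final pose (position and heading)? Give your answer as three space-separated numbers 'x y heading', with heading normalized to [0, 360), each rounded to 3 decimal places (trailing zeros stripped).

Executing turtle program step by step:
Start: pos=(0,0), heading=0, pen down
FD 13.6: (0,0) -> (13.6,0) [heading=0, draw]
RT 120: heading 0 -> 240
RT 169: heading 240 -> 71
FD 1.9: (13.6,0) -> (14.219,1.796) [heading=71, draw]
LT 60: heading 71 -> 131
LT 150: heading 131 -> 281
FD 14.1: (14.219,1.796) -> (16.909,-12.044) [heading=281, draw]
RT 120: heading 281 -> 161
Final: pos=(16.909,-12.044), heading=161, 3 segment(s) drawn

Answer: 16.909 -12.044 161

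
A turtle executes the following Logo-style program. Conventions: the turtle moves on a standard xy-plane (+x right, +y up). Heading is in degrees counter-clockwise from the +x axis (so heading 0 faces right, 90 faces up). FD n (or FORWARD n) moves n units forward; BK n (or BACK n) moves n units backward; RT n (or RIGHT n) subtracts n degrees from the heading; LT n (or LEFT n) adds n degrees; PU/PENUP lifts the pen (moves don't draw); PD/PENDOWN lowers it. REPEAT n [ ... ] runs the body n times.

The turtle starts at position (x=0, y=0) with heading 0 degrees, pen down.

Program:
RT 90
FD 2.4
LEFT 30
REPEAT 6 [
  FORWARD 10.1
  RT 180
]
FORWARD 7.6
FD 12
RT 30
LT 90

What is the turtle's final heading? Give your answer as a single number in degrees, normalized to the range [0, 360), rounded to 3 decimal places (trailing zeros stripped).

Answer: 0

Derivation:
Executing turtle program step by step:
Start: pos=(0,0), heading=0, pen down
RT 90: heading 0 -> 270
FD 2.4: (0,0) -> (0,-2.4) [heading=270, draw]
LT 30: heading 270 -> 300
REPEAT 6 [
  -- iteration 1/6 --
  FD 10.1: (0,-2.4) -> (5.05,-11.147) [heading=300, draw]
  RT 180: heading 300 -> 120
  -- iteration 2/6 --
  FD 10.1: (5.05,-11.147) -> (0,-2.4) [heading=120, draw]
  RT 180: heading 120 -> 300
  -- iteration 3/6 --
  FD 10.1: (0,-2.4) -> (5.05,-11.147) [heading=300, draw]
  RT 180: heading 300 -> 120
  -- iteration 4/6 --
  FD 10.1: (5.05,-11.147) -> (0,-2.4) [heading=120, draw]
  RT 180: heading 120 -> 300
  -- iteration 5/6 --
  FD 10.1: (0,-2.4) -> (5.05,-11.147) [heading=300, draw]
  RT 180: heading 300 -> 120
  -- iteration 6/6 --
  FD 10.1: (5.05,-11.147) -> (0,-2.4) [heading=120, draw]
  RT 180: heading 120 -> 300
]
FD 7.6: (0,-2.4) -> (3.8,-8.982) [heading=300, draw]
FD 12: (3.8,-8.982) -> (9.8,-19.374) [heading=300, draw]
RT 30: heading 300 -> 270
LT 90: heading 270 -> 0
Final: pos=(9.8,-19.374), heading=0, 9 segment(s) drawn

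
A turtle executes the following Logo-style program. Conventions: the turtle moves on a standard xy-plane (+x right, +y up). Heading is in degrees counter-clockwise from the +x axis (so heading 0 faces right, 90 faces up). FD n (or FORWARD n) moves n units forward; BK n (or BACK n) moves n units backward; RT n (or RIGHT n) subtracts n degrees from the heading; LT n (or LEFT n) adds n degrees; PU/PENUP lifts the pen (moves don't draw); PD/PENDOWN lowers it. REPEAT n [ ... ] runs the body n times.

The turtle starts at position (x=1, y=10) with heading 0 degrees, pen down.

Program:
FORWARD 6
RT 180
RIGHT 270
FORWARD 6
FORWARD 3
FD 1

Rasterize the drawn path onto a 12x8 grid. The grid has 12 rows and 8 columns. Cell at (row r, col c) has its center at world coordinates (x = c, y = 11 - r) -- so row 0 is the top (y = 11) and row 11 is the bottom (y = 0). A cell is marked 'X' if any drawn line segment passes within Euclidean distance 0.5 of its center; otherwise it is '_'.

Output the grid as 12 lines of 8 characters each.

Answer: ________
_XXXXXXX
_______X
_______X
_______X
_______X
_______X
_______X
_______X
_______X
_______X
_______X

Derivation:
Segment 0: (1,10) -> (7,10)
Segment 1: (7,10) -> (7,4)
Segment 2: (7,4) -> (7,1)
Segment 3: (7,1) -> (7,0)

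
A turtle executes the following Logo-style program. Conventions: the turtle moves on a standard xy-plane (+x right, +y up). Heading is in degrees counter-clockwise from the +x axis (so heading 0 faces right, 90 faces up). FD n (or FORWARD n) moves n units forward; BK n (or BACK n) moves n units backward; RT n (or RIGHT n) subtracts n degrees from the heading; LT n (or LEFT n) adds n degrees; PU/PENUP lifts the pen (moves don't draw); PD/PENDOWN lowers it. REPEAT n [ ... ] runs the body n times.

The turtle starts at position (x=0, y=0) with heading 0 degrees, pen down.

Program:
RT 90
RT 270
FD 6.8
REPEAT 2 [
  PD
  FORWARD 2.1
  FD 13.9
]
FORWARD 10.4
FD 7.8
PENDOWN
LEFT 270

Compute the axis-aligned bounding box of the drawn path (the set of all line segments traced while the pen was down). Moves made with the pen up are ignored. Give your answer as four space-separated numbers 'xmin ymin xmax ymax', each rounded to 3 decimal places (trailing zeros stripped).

Executing turtle program step by step:
Start: pos=(0,0), heading=0, pen down
RT 90: heading 0 -> 270
RT 270: heading 270 -> 0
FD 6.8: (0,0) -> (6.8,0) [heading=0, draw]
REPEAT 2 [
  -- iteration 1/2 --
  PD: pen down
  FD 2.1: (6.8,0) -> (8.9,0) [heading=0, draw]
  FD 13.9: (8.9,0) -> (22.8,0) [heading=0, draw]
  -- iteration 2/2 --
  PD: pen down
  FD 2.1: (22.8,0) -> (24.9,0) [heading=0, draw]
  FD 13.9: (24.9,0) -> (38.8,0) [heading=0, draw]
]
FD 10.4: (38.8,0) -> (49.2,0) [heading=0, draw]
FD 7.8: (49.2,0) -> (57,0) [heading=0, draw]
PD: pen down
LT 270: heading 0 -> 270
Final: pos=(57,0), heading=270, 7 segment(s) drawn

Segment endpoints: x in {0, 6.8, 8.9, 22.8, 24.9, 38.8, 49.2, 57}, y in {0, 0, 0, 0, 0, 0, 0, 0}
xmin=0, ymin=0, xmax=57, ymax=0

Answer: 0 0 57 0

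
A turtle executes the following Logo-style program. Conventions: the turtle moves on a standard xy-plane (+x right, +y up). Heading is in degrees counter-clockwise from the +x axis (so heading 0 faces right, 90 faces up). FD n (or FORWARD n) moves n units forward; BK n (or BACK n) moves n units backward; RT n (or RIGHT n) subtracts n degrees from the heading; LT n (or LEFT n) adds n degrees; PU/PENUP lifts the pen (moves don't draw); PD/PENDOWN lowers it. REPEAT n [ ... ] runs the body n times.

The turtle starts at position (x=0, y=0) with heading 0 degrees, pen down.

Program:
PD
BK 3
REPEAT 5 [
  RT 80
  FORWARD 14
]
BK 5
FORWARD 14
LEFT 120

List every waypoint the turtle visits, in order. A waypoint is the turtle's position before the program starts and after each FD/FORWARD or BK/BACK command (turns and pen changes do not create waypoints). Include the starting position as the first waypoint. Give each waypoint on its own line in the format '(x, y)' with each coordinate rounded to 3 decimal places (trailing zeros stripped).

Answer: (0, 0)
(-3, 0)
(-0.569, -13.787)
(-13.725, -18.576)
(-20.725, -6.451)
(-10, 2.548)
(0.725, -6.451)
(-3.106, -3.237)
(7.619, -12.236)

Derivation:
Executing turtle program step by step:
Start: pos=(0,0), heading=0, pen down
PD: pen down
BK 3: (0,0) -> (-3,0) [heading=0, draw]
REPEAT 5 [
  -- iteration 1/5 --
  RT 80: heading 0 -> 280
  FD 14: (-3,0) -> (-0.569,-13.787) [heading=280, draw]
  -- iteration 2/5 --
  RT 80: heading 280 -> 200
  FD 14: (-0.569,-13.787) -> (-13.725,-18.576) [heading=200, draw]
  -- iteration 3/5 --
  RT 80: heading 200 -> 120
  FD 14: (-13.725,-18.576) -> (-20.725,-6.451) [heading=120, draw]
  -- iteration 4/5 --
  RT 80: heading 120 -> 40
  FD 14: (-20.725,-6.451) -> (-10,2.548) [heading=40, draw]
  -- iteration 5/5 --
  RT 80: heading 40 -> 320
  FD 14: (-10,2.548) -> (0.725,-6.451) [heading=320, draw]
]
BK 5: (0.725,-6.451) -> (-3.106,-3.237) [heading=320, draw]
FD 14: (-3.106,-3.237) -> (7.619,-12.236) [heading=320, draw]
LT 120: heading 320 -> 80
Final: pos=(7.619,-12.236), heading=80, 8 segment(s) drawn
Waypoints (9 total):
(0, 0)
(-3, 0)
(-0.569, -13.787)
(-13.725, -18.576)
(-20.725, -6.451)
(-10, 2.548)
(0.725, -6.451)
(-3.106, -3.237)
(7.619, -12.236)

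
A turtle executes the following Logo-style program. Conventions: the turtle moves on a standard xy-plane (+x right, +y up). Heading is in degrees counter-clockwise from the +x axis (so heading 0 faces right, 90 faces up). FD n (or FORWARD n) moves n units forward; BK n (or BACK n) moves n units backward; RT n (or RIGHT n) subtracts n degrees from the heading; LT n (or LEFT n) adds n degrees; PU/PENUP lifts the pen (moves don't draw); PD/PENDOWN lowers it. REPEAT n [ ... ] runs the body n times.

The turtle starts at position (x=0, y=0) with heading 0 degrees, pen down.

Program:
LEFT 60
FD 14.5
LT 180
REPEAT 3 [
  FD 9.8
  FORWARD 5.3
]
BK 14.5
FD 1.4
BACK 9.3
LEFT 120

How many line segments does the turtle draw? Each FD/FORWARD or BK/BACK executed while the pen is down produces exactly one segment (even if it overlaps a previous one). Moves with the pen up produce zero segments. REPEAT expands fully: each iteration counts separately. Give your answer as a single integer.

Executing turtle program step by step:
Start: pos=(0,0), heading=0, pen down
LT 60: heading 0 -> 60
FD 14.5: (0,0) -> (7.25,12.557) [heading=60, draw]
LT 180: heading 60 -> 240
REPEAT 3 [
  -- iteration 1/3 --
  FD 9.8: (7.25,12.557) -> (2.35,4.07) [heading=240, draw]
  FD 5.3: (2.35,4.07) -> (-0.3,-0.52) [heading=240, draw]
  -- iteration 2/3 --
  FD 9.8: (-0.3,-0.52) -> (-5.2,-9.007) [heading=240, draw]
  FD 5.3: (-5.2,-9.007) -> (-7.85,-13.597) [heading=240, draw]
  -- iteration 3/3 --
  FD 9.8: (-7.85,-13.597) -> (-12.75,-22.084) [heading=240, draw]
  FD 5.3: (-12.75,-22.084) -> (-15.4,-26.674) [heading=240, draw]
]
BK 14.5: (-15.4,-26.674) -> (-8.15,-14.116) [heading=240, draw]
FD 1.4: (-8.15,-14.116) -> (-8.85,-15.329) [heading=240, draw]
BK 9.3: (-8.85,-15.329) -> (-4.2,-7.275) [heading=240, draw]
LT 120: heading 240 -> 0
Final: pos=(-4.2,-7.275), heading=0, 10 segment(s) drawn
Segments drawn: 10

Answer: 10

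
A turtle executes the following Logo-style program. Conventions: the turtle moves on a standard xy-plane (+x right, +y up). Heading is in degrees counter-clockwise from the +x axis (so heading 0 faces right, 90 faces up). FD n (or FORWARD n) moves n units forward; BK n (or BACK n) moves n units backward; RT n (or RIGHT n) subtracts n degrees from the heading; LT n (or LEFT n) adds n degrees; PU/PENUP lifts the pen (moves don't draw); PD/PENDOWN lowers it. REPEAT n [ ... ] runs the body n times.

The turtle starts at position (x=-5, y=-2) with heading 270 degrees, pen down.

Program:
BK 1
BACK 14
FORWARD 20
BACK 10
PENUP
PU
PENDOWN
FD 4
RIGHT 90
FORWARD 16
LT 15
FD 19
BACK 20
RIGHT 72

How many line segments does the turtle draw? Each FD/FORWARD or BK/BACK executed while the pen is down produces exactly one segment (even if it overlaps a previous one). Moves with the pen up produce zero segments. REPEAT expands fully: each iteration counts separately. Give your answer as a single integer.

Answer: 8

Derivation:
Executing turtle program step by step:
Start: pos=(-5,-2), heading=270, pen down
BK 1: (-5,-2) -> (-5,-1) [heading=270, draw]
BK 14: (-5,-1) -> (-5,13) [heading=270, draw]
FD 20: (-5,13) -> (-5,-7) [heading=270, draw]
BK 10: (-5,-7) -> (-5,3) [heading=270, draw]
PU: pen up
PU: pen up
PD: pen down
FD 4: (-5,3) -> (-5,-1) [heading=270, draw]
RT 90: heading 270 -> 180
FD 16: (-5,-1) -> (-21,-1) [heading=180, draw]
LT 15: heading 180 -> 195
FD 19: (-21,-1) -> (-39.353,-5.918) [heading=195, draw]
BK 20: (-39.353,-5.918) -> (-20.034,-0.741) [heading=195, draw]
RT 72: heading 195 -> 123
Final: pos=(-20.034,-0.741), heading=123, 8 segment(s) drawn
Segments drawn: 8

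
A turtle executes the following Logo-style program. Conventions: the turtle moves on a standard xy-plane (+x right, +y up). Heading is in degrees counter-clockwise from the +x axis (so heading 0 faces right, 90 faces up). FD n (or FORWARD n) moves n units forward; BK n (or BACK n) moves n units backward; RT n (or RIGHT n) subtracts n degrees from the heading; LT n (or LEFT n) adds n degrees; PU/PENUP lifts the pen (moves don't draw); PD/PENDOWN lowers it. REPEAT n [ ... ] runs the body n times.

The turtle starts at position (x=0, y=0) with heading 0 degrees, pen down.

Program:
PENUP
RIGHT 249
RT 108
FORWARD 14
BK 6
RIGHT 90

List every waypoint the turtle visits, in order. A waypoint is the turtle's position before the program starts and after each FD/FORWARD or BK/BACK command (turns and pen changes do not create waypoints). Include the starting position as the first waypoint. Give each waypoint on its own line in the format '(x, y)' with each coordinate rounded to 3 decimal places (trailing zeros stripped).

Answer: (0, 0)
(13.981, 0.733)
(7.989, 0.419)

Derivation:
Executing turtle program step by step:
Start: pos=(0,0), heading=0, pen down
PU: pen up
RT 249: heading 0 -> 111
RT 108: heading 111 -> 3
FD 14: (0,0) -> (13.981,0.733) [heading=3, move]
BK 6: (13.981,0.733) -> (7.989,0.419) [heading=3, move]
RT 90: heading 3 -> 273
Final: pos=(7.989,0.419), heading=273, 0 segment(s) drawn
Waypoints (3 total):
(0, 0)
(13.981, 0.733)
(7.989, 0.419)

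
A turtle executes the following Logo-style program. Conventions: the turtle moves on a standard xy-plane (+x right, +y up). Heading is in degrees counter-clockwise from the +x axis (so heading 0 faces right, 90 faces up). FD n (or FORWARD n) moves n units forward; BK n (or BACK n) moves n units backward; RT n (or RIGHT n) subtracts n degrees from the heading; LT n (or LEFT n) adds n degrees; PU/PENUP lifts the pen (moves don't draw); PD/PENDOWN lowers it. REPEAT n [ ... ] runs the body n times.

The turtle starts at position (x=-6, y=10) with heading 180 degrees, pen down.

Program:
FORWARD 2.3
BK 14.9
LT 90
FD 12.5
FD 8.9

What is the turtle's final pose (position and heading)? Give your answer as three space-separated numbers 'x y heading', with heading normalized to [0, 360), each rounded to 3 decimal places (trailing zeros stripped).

Answer: 6.6 -11.4 270

Derivation:
Executing turtle program step by step:
Start: pos=(-6,10), heading=180, pen down
FD 2.3: (-6,10) -> (-8.3,10) [heading=180, draw]
BK 14.9: (-8.3,10) -> (6.6,10) [heading=180, draw]
LT 90: heading 180 -> 270
FD 12.5: (6.6,10) -> (6.6,-2.5) [heading=270, draw]
FD 8.9: (6.6,-2.5) -> (6.6,-11.4) [heading=270, draw]
Final: pos=(6.6,-11.4), heading=270, 4 segment(s) drawn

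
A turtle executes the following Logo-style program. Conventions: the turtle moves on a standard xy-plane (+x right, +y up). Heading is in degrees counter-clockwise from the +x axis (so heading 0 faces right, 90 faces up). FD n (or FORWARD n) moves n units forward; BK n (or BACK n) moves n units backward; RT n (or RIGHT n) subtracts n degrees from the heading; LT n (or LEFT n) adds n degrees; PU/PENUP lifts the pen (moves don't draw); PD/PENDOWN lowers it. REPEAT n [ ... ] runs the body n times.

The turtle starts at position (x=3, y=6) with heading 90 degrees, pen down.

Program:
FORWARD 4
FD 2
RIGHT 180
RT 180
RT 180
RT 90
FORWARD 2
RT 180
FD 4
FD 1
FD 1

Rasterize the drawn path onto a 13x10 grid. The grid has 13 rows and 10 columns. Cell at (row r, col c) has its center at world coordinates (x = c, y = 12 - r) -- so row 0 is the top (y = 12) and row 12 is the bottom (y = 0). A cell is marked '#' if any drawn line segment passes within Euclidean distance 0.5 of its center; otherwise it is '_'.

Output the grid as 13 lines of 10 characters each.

Answer: _#######__
___#______
___#______
___#______
___#______
___#______
___#______
__________
__________
__________
__________
__________
__________

Derivation:
Segment 0: (3,6) -> (3,10)
Segment 1: (3,10) -> (3,12)
Segment 2: (3,12) -> (1,12)
Segment 3: (1,12) -> (5,12)
Segment 4: (5,12) -> (6,12)
Segment 5: (6,12) -> (7,12)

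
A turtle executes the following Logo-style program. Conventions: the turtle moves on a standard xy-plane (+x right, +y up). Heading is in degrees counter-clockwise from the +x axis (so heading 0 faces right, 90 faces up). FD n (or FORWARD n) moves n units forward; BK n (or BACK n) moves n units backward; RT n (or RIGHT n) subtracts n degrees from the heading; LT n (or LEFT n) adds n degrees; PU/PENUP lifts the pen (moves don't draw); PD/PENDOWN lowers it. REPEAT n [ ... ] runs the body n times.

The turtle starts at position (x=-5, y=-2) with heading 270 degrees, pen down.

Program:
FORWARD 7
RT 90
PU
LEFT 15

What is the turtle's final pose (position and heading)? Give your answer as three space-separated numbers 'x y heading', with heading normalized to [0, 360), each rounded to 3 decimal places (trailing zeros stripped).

Executing turtle program step by step:
Start: pos=(-5,-2), heading=270, pen down
FD 7: (-5,-2) -> (-5,-9) [heading=270, draw]
RT 90: heading 270 -> 180
PU: pen up
LT 15: heading 180 -> 195
Final: pos=(-5,-9), heading=195, 1 segment(s) drawn

Answer: -5 -9 195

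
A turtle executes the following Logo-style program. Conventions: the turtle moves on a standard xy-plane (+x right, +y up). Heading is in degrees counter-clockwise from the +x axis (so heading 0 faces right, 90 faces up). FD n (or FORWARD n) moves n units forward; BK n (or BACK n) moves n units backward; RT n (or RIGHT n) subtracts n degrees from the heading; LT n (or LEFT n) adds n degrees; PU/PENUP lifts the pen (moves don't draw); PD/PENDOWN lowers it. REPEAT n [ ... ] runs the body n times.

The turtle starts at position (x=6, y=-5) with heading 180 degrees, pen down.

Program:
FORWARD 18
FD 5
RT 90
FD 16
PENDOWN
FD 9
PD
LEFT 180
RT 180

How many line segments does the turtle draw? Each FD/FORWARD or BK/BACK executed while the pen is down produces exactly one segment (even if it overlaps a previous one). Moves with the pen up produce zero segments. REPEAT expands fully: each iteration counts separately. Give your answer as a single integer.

Answer: 4

Derivation:
Executing turtle program step by step:
Start: pos=(6,-5), heading=180, pen down
FD 18: (6,-5) -> (-12,-5) [heading=180, draw]
FD 5: (-12,-5) -> (-17,-5) [heading=180, draw]
RT 90: heading 180 -> 90
FD 16: (-17,-5) -> (-17,11) [heading=90, draw]
PD: pen down
FD 9: (-17,11) -> (-17,20) [heading=90, draw]
PD: pen down
LT 180: heading 90 -> 270
RT 180: heading 270 -> 90
Final: pos=(-17,20), heading=90, 4 segment(s) drawn
Segments drawn: 4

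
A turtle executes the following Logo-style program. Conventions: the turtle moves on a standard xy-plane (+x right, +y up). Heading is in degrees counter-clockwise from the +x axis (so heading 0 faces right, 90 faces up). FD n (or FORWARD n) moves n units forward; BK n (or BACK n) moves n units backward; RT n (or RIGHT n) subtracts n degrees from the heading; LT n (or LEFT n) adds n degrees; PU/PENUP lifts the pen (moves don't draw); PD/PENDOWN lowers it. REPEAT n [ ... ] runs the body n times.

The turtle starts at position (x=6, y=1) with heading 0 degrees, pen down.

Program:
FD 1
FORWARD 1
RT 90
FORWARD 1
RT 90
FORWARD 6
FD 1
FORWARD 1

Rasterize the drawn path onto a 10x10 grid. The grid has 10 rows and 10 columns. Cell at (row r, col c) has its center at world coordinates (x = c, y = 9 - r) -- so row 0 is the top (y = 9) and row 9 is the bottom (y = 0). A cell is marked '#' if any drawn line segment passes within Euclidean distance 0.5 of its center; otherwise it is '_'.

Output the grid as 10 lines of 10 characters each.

Answer: __________
__________
__________
__________
__________
__________
__________
__________
______###_
#########_

Derivation:
Segment 0: (6,1) -> (7,1)
Segment 1: (7,1) -> (8,1)
Segment 2: (8,1) -> (8,0)
Segment 3: (8,0) -> (2,-0)
Segment 4: (2,-0) -> (1,-0)
Segment 5: (1,-0) -> (0,-0)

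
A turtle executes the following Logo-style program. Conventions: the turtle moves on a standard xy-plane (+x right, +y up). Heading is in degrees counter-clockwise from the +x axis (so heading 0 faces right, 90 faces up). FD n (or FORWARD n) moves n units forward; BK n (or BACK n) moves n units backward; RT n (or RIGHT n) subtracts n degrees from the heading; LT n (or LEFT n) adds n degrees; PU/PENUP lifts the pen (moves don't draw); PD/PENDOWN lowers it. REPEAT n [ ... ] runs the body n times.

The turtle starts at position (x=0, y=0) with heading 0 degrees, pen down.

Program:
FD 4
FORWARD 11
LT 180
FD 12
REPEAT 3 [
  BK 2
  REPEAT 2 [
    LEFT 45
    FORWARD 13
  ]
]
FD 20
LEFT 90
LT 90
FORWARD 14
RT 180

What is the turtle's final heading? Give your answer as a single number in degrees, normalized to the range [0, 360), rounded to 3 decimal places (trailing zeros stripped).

Executing turtle program step by step:
Start: pos=(0,0), heading=0, pen down
FD 4: (0,0) -> (4,0) [heading=0, draw]
FD 11: (4,0) -> (15,0) [heading=0, draw]
LT 180: heading 0 -> 180
FD 12: (15,0) -> (3,0) [heading=180, draw]
REPEAT 3 [
  -- iteration 1/3 --
  BK 2: (3,0) -> (5,0) [heading=180, draw]
  REPEAT 2 [
    -- iteration 1/2 --
    LT 45: heading 180 -> 225
    FD 13: (5,0) -> (-4.192,-9.192) [heading=225, draw]
    -- iteration 2/2 --
    LT 45: heading 225 -> 270
    FD 13: (-4.192,-9.192) -> (-4.192,-22.192) [heading=270, draw]
  ]
  -- iteration 2/3 --
  BK 2: (-4.192,-22.192) -> (-4.192,-20.192) [heading=270, draw]
  REPEAT 2 [
    -- iteration 1/2 --
    LT 45: heading 270 -> 315
    FD 13: (-4.192,-20.192) -> (5,-29.385) [heading=315, draw]
    -- iteration 2/2 --
    LT 45: heading 315 -> 0
    FD 13: (5,-29.385) -> (18,-29.385) [heading=0, draw]
  ]
  -- iteration 3/3 --
  BK 2: (18,-29.385) -> (16,-29.385) [heading=0, draw]
  REPEAT 2 [
    -- iteration 1/2 --
    LT 45: heading 0 -> 45
    FD 13: (16,-29.385) -> (25.192,-20.192) [heading=45, draw]
    -- iteration 2/2 --
    LT 45: heading 45 -> 90
    FD 13: (25.192,-20.192) -> (25.192,-7.192) [heading=90, draw]
  ]
]
FD 20: (25.192,-7.192) -> (25.192,12.808) [heading=90, draw]
LT 90: heading 90 -> 180
LT 90: heading 180 -> 270
FD 14: (25.192,12.808) -> (25.192,-1.192) [heading=270, draw]
RT 180: heading 270 -> 90
Final: pos=(25.192,-1.192), heading=90, 14 segment(s) drawn

Answer: 90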